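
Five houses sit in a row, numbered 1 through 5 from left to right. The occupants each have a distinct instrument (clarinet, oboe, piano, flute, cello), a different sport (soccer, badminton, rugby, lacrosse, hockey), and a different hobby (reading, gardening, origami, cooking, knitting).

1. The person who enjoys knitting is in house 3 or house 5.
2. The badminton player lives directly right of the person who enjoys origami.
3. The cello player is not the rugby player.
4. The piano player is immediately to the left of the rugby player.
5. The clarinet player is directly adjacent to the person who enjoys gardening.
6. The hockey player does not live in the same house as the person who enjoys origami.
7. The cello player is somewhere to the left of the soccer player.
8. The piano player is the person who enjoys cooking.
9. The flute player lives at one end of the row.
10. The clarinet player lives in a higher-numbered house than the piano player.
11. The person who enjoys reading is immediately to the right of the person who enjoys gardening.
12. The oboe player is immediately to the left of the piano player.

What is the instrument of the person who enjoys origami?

oboe

House 1's hobby must be origami (nothing else left).
From clue 2, the badminton player must be in house 2.
That leaves lacrosse as the sport for house 1.
The flute player is narrowed to house 1 or 5; consider each.
Placing it in house 1 leads to a contradiction, so it's in house 5.
The clarinet player is narrowed to house 3 or 4; consider each.
Placing it in house 4 leads to a contradiction, so it's in house 3.
From clue 10, the piano player must be in house 2.
Clue 12: the oboe player is in house 1.
That leaves cello as the instrument for house 4.
House 4's hobby must be gardening (nothing else left).
From clue 3, the rugby player must be in house 3.
From clue 7, the soccer player must be in house 5.
Clue 8 places the person who enjoys cooking in house 2.
From clue 11, the person who enjoys reading must be in house 5.
So house 4 gets hockey for sport.
The only hobby still possible for house 3 is knitting.
So: house 1 = oboe/lacrosse/origami, house 2 = piano/badminton/cooking, house 3 = clarinet/rugby/knitting, house 4 = cello/hockey/gardening, house 5 = flute/soccer/reading.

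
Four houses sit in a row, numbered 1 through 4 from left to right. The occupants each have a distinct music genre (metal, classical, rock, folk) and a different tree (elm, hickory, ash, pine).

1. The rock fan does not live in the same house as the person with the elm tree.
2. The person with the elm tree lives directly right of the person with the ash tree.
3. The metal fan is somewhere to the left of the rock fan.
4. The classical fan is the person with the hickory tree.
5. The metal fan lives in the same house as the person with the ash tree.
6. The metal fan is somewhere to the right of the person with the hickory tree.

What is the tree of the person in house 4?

pine

The classical fan is narrowed to house 1 or 2; consider each.
Placing it in house 2 leads to a contradiction, so it's in house 1.
From clue 4, the person with the hickory tree must be in house 1.
The metal fan is narrowed to house 2 or 3; consider each.
Placing it in house 3 leads to a contradiction, so it's in house 2.
Clue 5: the person with the ash tree is in house 2.
Clue 2 places the person with the elm tree in house 3.
The only tree still possible for house 4 is pine.
The rock fan is in house 4 (clue 1).
That leaves folk as the music genre for house 3.
So: house 1 = classical/hickory, house 2 = metal/ash, house 3 = folk/elm, house 4 = rock/pine.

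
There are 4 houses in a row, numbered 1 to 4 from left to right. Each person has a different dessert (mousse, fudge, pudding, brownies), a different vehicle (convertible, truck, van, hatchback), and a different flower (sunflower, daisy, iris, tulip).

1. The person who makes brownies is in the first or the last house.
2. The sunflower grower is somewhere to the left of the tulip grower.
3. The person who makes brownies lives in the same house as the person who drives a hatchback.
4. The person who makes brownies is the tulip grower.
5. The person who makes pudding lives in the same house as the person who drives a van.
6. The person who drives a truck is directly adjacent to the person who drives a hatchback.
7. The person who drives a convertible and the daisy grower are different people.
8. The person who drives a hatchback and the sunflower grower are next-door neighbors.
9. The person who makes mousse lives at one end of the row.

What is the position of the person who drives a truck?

Clue 4: the person who makes brownies is in house 4.
Clue 4: the tulip grower is in house 4.
The person who drives a hatchback is in house 4 (clue 3).
The person who drives a truck is in house 3 (clue 6).
Clue 8: the sunflower grower is in house 3.
House 1's dessert must be mousse (nothing else left).
The person who makes pudding is in house 2 (clue 5).
By clue 5, the person who drives a van is in house 2.
House 3 dessert: only fudge fits.
House 1's vehicle must be convertible (nothing else left).
Clue 7 places the daisy grower in house 2.
So house 1 gets iris for flower.
So: house 1 = mousse/convertible/iris, house 2 = pudding/van/daisy, house 3 = fudge/truck/sunflower, house 4 = brownies/hatchback/tulip.

3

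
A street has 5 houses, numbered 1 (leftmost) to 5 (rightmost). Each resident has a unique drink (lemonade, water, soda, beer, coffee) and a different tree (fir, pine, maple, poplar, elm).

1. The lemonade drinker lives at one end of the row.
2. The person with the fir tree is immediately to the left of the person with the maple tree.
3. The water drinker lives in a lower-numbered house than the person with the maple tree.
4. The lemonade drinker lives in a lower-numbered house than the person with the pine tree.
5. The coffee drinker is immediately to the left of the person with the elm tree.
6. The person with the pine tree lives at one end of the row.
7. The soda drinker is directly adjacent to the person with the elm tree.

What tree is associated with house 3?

maple

By clue 4, the lemonade drinker is in house 1.
By clue 6, the person with the pine tree is in house 5.
House 1's tree must be poplar (nothing else left).
House 2's tree must be fir (nothing else left).
Clue 2 places the person with the maple tree in house 3.
Clue 3: the water drinker is in house 2.
The only drink still possible for house 3 is coffee.
That leaves elm as the tree for house 4.
The soda drinker is in house 5 (clue 7).
The only drink still possible for house 4 is beer.
So: house 1 = lemonade/poplar, house 2 = water/fir, house 3 = coffee/maple, house 4 = beer/elm, house 5 = soda/pine.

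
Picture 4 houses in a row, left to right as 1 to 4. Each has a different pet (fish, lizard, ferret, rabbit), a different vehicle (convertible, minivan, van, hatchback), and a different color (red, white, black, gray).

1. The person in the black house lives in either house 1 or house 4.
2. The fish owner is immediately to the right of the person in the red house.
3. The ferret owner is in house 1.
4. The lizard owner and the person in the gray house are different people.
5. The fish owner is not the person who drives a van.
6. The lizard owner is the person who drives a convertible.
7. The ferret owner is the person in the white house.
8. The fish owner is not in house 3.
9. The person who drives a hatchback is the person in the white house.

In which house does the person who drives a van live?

2

From clue 3, the ferret owner must be in house 1.
By clue 7, the person in the white house is in house 1.
By clue 9, the person who drives a hatchback is in house 1.
House 4's color must be black (nothing else left).
The fish owner is in house 4 (clue 2).
Clue 2 places the person in the red house in house 3.
So house 2 gets gray for color.
From clue 4, the lizard owner must be in house 3.
By clue 6, the person who drives a convertible is in house 3.
House 2 pet: only rabbit fits.
That leaves van as the vehicle for house 2.
House 4's vehicle must be minivan (nothing else left).
So: house 1 = ferret/hatchback/white, house 2 = rabbit/van/gray, house 3 = lizard/convertible/red, house 4 = fish/minivan/black.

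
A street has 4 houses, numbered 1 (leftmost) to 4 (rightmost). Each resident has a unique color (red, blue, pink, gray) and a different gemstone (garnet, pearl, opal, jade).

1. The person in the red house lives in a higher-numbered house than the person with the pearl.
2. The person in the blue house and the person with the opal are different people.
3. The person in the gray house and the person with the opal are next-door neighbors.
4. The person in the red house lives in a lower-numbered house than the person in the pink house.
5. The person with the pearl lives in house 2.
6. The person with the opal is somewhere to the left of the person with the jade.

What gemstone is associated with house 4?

By clue 5, the person with the pearl is in house 2.
From clue 1, the person in the red house must be in house 3.
By clue 4, the person in the pink house is in house 4.
The only color still possible for house 1 is blue.
That leaves gray as the color for house 2.
By clue 2, the person with the opal is in house 3.
Clue 6 places the person with the jade in house 4.
So house 1 gets garnet for gemstone.
So: house 1 = blue/garnet, house 2 = gray/pearl, house 3 = red/opal, house 4 = pink/jade.

jade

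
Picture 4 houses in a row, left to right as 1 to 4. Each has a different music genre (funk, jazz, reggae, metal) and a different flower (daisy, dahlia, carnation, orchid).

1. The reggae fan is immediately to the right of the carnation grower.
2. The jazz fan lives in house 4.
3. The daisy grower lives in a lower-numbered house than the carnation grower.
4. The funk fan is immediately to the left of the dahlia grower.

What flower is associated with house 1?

Clue 2 places the jazz fan in house 4.
From clue 1, the reggae fan must be in house 3.
Clue 1: the carnation grower is in house 2.
Clue 3: the daisy grower is in house 1.
From clue 4, the funk fan must be in house 2.
Clue 4 places the dahlia grower in house 3.
House 1's music genre must be metal (nothing else left).
So house 4 gets orchid for flower.
So: house 1 = metal/daisy, house 2 = funk/carnation, house 3 = reggae/dahlia, house 4 = jazz/orchid.

daisy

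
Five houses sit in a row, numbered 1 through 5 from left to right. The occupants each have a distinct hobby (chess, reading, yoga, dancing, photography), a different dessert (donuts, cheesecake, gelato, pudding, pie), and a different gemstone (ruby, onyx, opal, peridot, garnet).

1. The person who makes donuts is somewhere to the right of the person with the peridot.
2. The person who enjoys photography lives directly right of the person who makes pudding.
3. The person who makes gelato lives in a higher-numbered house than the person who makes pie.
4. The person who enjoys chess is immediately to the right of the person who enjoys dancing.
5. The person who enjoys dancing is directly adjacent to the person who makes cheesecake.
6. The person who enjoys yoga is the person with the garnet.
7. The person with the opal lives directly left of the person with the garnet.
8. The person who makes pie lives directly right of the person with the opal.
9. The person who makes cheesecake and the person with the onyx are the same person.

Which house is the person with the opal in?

The person who enjoys yoga is narrowed to house 2 or 3 or 4; consider each.
Placing it in house 2 and house 4 leads to a contradiction, so it's in house 3.
Clue 6 places the person with the garnet in house 3.
Clue 7: the person with the opal is in house 2.
From clue 8, the person who makes pie must be in house 3.
Clue 9: the person who makes cheesecake is in house 5.
Clue 9 places the person with the onyx in house 5.
The only dessert still possible for house 1 is pudding.
That leaves donuts as the dessert for house 2.
House 4 dessert: only gelato fits.
By clue 1, the person with the peridot is in house 1.
From clue 2, the person who enjoys photography must be in house 2.
Clue 5: the person who enjoys dancing is in house 4.
House 1 hobby: only reading fits.
House 5 hobby: only chess fits.
House 4 gemstone: only ruby fits.
So: house 1 = reading/pudding/peridot, house 2 = photography/donuts/opal, house 3 = yoga/pie/garnet, house 4 = dancing/gelato/ruby, house 5 = chess/cheesecake/onyx.

2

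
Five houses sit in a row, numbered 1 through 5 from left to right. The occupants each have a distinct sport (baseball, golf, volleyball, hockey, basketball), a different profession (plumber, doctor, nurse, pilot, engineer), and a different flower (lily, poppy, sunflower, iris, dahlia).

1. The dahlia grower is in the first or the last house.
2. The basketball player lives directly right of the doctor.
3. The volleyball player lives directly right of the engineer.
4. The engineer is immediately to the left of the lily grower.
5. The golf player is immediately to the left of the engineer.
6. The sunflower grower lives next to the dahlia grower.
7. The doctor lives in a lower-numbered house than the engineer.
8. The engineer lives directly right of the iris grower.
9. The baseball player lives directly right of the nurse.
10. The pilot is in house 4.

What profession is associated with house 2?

engineer

From clue 10, the pilot must be in house 4.
House 5's profession must be plumber (nothing else left).
House 5 sport: only hockey fits.
House 1's sport must be golf (nothing else left).
By clue 5, the engineer is in house 2.
By clue 7, the doctor is in house 1.
From clue 8, the iris grower must be in house 1.
That leaves nurse as the profession for house 3.
That leaves dahlia as the flower for house 5.
The basketball player is in house 2 (clue 2).
Clue 3 places the volleyball player in house 3.
Clue 4: the lily grower is in house 3.
Clue 6 places the sunflower grower in house 4.
Clue 9: the baseball player is in house 4.
House 2 flower: only poppy fits.
So: house 1 = golf/doctor/iris, house 2 = basketball/engineer/poppy, house 3 = volleyball/nurse/lily, house 4 = baseball/pilot/sunflower, house 5 = hockey/plumber/dahlia.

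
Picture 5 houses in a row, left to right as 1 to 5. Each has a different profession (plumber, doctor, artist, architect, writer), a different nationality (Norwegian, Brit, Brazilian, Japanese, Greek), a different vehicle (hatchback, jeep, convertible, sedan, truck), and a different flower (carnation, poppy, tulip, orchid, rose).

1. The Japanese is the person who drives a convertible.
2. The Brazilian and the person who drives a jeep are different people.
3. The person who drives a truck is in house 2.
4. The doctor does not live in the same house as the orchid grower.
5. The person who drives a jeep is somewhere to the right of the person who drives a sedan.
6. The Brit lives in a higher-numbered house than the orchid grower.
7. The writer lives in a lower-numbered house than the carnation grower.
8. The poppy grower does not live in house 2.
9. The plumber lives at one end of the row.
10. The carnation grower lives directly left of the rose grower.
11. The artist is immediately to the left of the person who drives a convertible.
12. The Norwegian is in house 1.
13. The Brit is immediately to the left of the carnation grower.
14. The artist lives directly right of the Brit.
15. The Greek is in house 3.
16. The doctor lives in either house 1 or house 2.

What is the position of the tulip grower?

2

From clue 3, the person who drives a truck must be in house 2.
Clue 12: the Norwegian is in house 1.
Clue 15: the Greek is in house 3.
By clue 6, the orchid grower is in house 1.
Clue 13: the carnation grower is in house 3.
The artist is in house 3 (clue 14).
House 4 profession: only architect fits.
That leaves plumber as the profession for house 5.
So house 2 gets Brit for nationality.
The only flower still possible for house 2 is tulip.
By clue 4, the doctor is in house 2.
The rose grower is in house 4 (clue 10).
From clue 11, the person who drives a convertible must be in house 4.
House 1 profession: only writer fits.
House 5's flower must be poppy (nothing else left).
From clue 1, the Japanese must be in house 4.
House 5 nationality: only Brazilian fits.
Clue 2: the person who drives a jeep is in house 3.
From clue 5, the person who drives a sedan must be in house 1.
House 5's vehicle must be hatchback (nothing else left).
So: house 1 = writer/Norwegian/sedan/orchid, house 2 = doctor/Brit/truck/tulip, house 3 = artist/Greek/jeep/carnation, house 4 = architect/Japanese/convertible/rose, house 5 = plumber/Brazilian/hatchback/poppy.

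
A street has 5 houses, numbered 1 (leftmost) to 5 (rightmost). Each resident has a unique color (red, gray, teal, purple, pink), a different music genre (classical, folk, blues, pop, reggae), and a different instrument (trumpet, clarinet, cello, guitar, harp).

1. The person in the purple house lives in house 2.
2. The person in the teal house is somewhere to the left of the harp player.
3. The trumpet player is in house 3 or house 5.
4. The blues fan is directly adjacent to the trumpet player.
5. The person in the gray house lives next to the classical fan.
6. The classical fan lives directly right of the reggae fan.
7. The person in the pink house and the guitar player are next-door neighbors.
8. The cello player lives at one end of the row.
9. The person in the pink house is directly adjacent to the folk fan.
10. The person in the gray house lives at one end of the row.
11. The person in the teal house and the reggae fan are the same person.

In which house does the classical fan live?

4

Clue 1 places the person in the purple house in house 2.
The person in the gray house is narrowed to house 1 or 5; consider each.
Placing it in house 1 leads to a contradiction, so it's in house 5.
By clue 5, the classical fan is in house 4.
By clue 6, the reggae fan is in house 3.
By clue 11, the person in the teal house is in house 3.
The only music genre still possible for house 1 is pop.
House 2's music genre must be blues (nothing else left).
The only music genre still possible for house 5 is folk.
Clue 4: the trumpet player is in house 3.
The person in the pink house is in house 4 (clue 9).
House 1's color must be red (nothing else left).
By clue 7, the guitar player is in house 5.
The only instrument still possible for house 2 is clarinet.
So house 4 gets harp for instrument.
So house 1 gets cello for instrument.
So: house 1 = red/pop/cello, house 2 = purple/blues/clarinet, house 3 = teal/reggae/trumpet, house 4 = pink/classical/harp, house 5 = gray/folk/guitar.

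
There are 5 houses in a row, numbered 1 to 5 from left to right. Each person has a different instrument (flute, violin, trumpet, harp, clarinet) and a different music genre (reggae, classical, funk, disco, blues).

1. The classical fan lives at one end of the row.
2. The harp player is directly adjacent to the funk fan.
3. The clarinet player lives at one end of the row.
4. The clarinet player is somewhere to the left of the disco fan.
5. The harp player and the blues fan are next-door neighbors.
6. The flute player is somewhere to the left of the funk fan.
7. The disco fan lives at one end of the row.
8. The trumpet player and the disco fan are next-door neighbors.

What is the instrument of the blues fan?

From clue 4, the clarinet player must be in house 1.
The disco fan is in house 5 (clue 7).
Clue 8: the trumpet player is in house 4.
That leaves classical as the music genre for house 1.
The flute player is narrowed to house 2 or 3; consider each.
Placing it in house 3 leads to a contradiction, so it's in house 2.
From clue 2, the funk fan must be in house 4.
House 2's music genre must be blues (nothing else left).
So house 3 gets reggae for music genre.
Clue 5 places the harp player in house 3.
The only instrument still possible for house 5 is violin.
So: house 1 = clarinet/classical, house 2 = flute/blues, house 3 = harp/reggae, house 4 = trumpet/funk, house 5 = violin/disco.

flute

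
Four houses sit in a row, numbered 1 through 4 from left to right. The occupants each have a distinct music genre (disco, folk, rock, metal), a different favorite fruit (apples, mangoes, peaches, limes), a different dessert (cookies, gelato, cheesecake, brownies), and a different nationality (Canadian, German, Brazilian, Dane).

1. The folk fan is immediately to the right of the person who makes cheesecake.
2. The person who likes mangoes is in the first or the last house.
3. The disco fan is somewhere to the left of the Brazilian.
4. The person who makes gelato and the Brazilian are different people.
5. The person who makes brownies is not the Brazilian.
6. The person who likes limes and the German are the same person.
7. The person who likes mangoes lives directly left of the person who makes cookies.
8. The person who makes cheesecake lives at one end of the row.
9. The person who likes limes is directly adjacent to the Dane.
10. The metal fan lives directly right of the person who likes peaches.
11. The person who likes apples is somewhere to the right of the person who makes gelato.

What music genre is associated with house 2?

From clue 7, the person who likes mangoes must be in house 1.
Clue 7: the person who makes cookies is in house 2.
Clue 8 places the person who makes cheesecake in house 1.
So house 4 gets brownies for dessert.
By clue 1, the folk fan is in house 2.
Clue 5: the Brazilian is in house 2.
From clue 11, the person who likes apples must be in house 4.
House 3 dessert: only gelato fits.
The disco fan is in house 1 (clue 3).
Clue 6 places the person who likes limes in house 3.
Clue 6: the German is in house 3.
Clue 9 places the Dane in house 4.
House 2's favorite fruit must be peaches (nothing else left).
House 1's nationality must be Canadian (nothing else left).
By clue 10, the metal fan is in house 3.
House 4 music genre: only rock fits.
So: house 1 = disco/mangoes/cheesecake/Canadian, house 2 = folk/peaches/cookies/Brazilian, house 3 = metal/limes/gelato/German, house 4 = rock/apples/brownies/Dane.

folk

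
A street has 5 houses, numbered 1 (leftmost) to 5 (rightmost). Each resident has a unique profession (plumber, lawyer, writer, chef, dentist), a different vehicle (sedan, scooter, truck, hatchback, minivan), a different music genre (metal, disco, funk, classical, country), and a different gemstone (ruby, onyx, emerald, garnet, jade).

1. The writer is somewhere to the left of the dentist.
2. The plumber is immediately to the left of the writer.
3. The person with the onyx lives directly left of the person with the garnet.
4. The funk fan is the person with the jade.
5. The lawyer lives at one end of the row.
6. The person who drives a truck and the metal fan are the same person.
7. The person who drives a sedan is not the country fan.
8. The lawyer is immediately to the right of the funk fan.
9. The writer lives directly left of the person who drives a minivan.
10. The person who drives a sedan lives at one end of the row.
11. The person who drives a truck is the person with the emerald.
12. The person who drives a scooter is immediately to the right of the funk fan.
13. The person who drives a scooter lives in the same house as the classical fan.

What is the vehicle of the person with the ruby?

scooter

Clue 8 places the lawyer in house 5.
Clue 8: the funk fan is in house 4.
From clue 12, the person who drives a scooter must be in house 5.
From clue 13, the classical fan must be in house 5.
The person with the jade is in house 4 (clue 4).
House 1's vehicle must be sedan (nothing else left).
The only music genre still possible for house 1 is disco.
House 5's gemstone must be ruby (nothing else left).
House 1's gemstone must be onyx (nothing else left).
Clue 3 places the person with the garnet in house 2.
House 3 gemstone: only emerald fits.
Clue 11: the person who drives a truck is in house 3.
So house 2 gets hatchback for vehicle.
That leaves minivan as the vehicle for house 4.
The metal fan is in house 3 (clue 6).
Clue 9: the writer is in house 3.
So house 4 gets dentist for profession.
House 2's music genre must be country (nothing else left).
By clue 2, the plumber is in house 2.
The only profession still possible for house 1 is chef.
So: house 1 = chef/sedan/disco/onyx, house 2 = plumber/hatchback/country/garnet, house 3 = writer/truck/metal/emerald, house 4 = dentist/minivan/funk/jade, house 5 = lawyer/scooter/classical/ruby.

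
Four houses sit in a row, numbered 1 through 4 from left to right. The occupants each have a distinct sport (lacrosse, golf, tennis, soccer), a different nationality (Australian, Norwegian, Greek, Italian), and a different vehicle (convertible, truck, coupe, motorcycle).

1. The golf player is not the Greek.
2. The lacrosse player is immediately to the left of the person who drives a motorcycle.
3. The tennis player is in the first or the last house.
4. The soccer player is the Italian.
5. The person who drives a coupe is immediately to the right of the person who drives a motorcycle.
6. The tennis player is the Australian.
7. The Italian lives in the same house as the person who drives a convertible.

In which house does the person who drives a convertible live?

The lacrosse player is narrowed to house 1 or 2; consider each.
Placing it in house 1 leads to a contradiction, so it's in house 2.
From clue 2, the person who drives a motorcycle must be in house 3.
The person who drives a coupe is in house 4 (clue 5).
From clue 7, the Italian must be in house 1.
The person who drives a convertible is in house 1 (clue 7).
The only vehicle still possible for house 2 is truck.
Clue 4 places the soccer player in house 1.
From clue 6, the tennis player must be in house 4.
The only sport still possible for house 3 is golf.
That leaves Australian as the nationality for house 4.
By clue 1, the Greek is in house 2.
House 3 nationality: only Norwegian fits.
So: house 1 = soccer/Italian/convertible, house 2 = lacrosse/Greek/truck, house 3 = golf/Norwegian/motorcycle, house 4 = tennis/Australian/coupe.

1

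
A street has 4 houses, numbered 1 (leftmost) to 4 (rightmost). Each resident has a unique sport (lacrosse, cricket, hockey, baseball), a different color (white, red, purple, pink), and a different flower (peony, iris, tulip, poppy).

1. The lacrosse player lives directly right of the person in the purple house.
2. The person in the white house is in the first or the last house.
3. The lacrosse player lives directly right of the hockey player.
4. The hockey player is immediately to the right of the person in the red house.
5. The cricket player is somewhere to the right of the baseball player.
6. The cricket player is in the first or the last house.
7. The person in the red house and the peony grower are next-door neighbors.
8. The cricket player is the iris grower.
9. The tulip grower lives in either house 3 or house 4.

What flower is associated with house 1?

The cricket player is in house 4 (clue 6).
Clue 8 places the iris grower in house 4.
House 1 sport: only baseball fits.
The only flower still possible for house 3 is tulip.
The lacrosse player is in house 3 (clue 3).
By clue 3, the hockey player is in house 2.
By clue 4, the person in the red house is in house 1.
Clue 7: the peony grower is in house 2.
House 2's color must be purple (nothing else left).
So house 3 gets pink for color.
That leaves white as the color for house 4.
House 1's flower must be poppy (nothing else left).
So: house 1 = baseball/red/poppy, house 2 = hockey/purple/peony, house 3 = lacrosse/pink/tulip, house 4 = cricket/white/iris.

poppy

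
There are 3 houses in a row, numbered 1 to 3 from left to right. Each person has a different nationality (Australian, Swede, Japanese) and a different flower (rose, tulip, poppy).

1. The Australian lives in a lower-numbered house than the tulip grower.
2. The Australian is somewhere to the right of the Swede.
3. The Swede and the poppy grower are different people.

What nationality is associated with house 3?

Clue 2 places the Australian in house 2.
By clue 2, the Swede is in house 1.
So house 3 gets Japanese for nationality.
The only flower still possible for house 1 is rose.
The tulip grower is in house 3 (clue 1).
House 2 flower: only poppy fits.
So: house 1 = Swede/rose, house 2 = Australian/poppy, house 3 = Japanese/tulip.

Japanese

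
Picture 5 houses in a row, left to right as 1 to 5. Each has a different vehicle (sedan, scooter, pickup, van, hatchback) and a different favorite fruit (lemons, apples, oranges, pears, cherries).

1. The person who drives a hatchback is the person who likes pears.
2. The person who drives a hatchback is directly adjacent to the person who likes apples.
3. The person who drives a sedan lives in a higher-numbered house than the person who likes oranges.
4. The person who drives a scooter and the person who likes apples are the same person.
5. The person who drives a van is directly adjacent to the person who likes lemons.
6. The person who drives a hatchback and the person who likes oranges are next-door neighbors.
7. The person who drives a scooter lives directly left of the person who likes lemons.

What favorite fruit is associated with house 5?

cherries

The person who drives a scooter is narrowed to house 1 or 2 or 3 or 4; consider each.
Placing it in house 1 and house 2 and house 4 leads to a contradiction, so it's in house 3.
Clue 4 places the person who likes apples in house 3.
From clue 7, the person who likes lemons must be in house 4.
The person who drives a hatchback is in house 2 (clue 2).
Clue 5 places the person who drives a van in house 5.
From clue 6, the person who likes oranges must be in house 1.
The only vehicle still possible for house 1 is pickup.
That leaves sedan as the vehicle for house 4.
By clue 1, the person who likes pears is in house 2.
So house 5 gets cherries for favorite fruit.
So: house 1 = pickup/oranges, house 2 = hatchback/pears, house 3 = scooter/apples, house 4 = sedan/lemons, house 5 = van/cherries.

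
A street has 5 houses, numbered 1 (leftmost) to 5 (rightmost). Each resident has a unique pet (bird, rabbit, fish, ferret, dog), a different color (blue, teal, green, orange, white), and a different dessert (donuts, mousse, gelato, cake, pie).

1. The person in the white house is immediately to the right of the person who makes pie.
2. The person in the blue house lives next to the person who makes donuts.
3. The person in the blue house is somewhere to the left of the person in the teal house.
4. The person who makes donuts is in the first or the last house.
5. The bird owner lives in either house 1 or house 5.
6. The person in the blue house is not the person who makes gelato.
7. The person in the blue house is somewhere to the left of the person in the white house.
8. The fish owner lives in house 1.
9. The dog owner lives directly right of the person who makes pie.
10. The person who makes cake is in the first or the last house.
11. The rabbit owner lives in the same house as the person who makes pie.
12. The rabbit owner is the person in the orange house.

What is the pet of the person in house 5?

Clue 8: the fish owner is in house 1.
The only pet still possible for house 5 is bird.
House 1 color: only green fits.
Clue 7: the person in the blue house is in house 2.
House 3 color: only orange fits.
House 4's color must be white (nothing else left).
So house 5 gets teal for color.
By clue 1, the person who makes pie is in house 3.
By clue 2, the person who makes donuts is in house 1.
The dog owner is in house 4 (clue 9).
By clue 11, the rabbit owner is in house 3.
House 2's pet must be ferret (nothing else left).
The only dessert still possible for house 2 is mousse.
That leaves gelato as the dessert for house 4.
That leaves cake as the dessert for house 5.
So: house 1 = fish/green/donuts, house 2 = ferret/blue/mousse, house 3 = rabbit/orange/pie, house 4 = dog/white/gelato, house 5 = bird/teal/cake.

bird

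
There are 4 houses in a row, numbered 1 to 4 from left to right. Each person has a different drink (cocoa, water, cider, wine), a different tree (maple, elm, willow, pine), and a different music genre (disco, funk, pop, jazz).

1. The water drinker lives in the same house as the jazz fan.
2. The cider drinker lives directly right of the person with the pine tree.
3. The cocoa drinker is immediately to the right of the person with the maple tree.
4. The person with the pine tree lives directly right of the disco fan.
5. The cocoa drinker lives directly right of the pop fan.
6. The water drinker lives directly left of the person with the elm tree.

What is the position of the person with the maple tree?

1

So house 4 gets funk for music genre.
The cider drinker is narrowed to house 3 or 4; consider each.
Placing it in house 3 leads to a contradiction, so it's in house 4.
Clue 2 places the person with the pine tree in house 3.
The disco fan is in house 2 (clue 4).
Clue 5 places the cocoa drinker in house 2.
Clue 5 places the pop fan in house 1.
House 3's music genre must be jazz (nothing else left).
From clue 1, the water drinker must be in house 3.
Clue 3 places the person with the maple tree in house 1.
From clue 6, the person with the elm tree must be in house 4.
That leaves wine as the drink for house 1.
House 2's tree must be willow (nothing else left).
So: house 1 = wine/maple/pop, house 2 = cocoa/willow/disco, house 3 = water/pine/jazz, house 4 = cider/elm/funk.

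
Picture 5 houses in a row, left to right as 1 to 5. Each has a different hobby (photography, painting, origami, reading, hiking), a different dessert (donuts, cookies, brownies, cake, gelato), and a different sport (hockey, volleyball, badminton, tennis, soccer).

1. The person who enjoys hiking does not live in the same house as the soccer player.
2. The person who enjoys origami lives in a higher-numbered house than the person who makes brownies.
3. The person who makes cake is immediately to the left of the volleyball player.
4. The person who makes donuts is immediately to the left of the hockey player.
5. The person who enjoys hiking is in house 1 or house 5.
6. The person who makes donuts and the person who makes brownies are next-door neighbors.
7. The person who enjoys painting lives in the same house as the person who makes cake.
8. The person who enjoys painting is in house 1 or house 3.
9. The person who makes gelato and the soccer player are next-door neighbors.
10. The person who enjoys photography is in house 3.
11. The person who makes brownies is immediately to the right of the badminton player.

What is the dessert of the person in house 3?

Clue 10: the person who enjoys photography is in house 3.
House 1 hobby: only painting fits.
That leaves hiking as the hobby for house 5.
Clue 2 places the person who enjoys origami in house 4.
From clue 7, the person who makes cake must be in house 1.
House 2 hobby: only reading fits.
Clue 3 places the volleyball player in house 2.
House 1's sport must be badminton (nothing else left).
By clue 11, the person who makes brownies is in house 2.
Clue 6: the person who makes donuts is in house 3.
Clue 4 places the hockey player in house 4.
House 3 sport: only soccer fits.
House 5's sport must be tennis (nothing else left).
From clue 9, the person who makes gelato must be in house 4.
That leaves cookies as the dessert for house 5.
So: house 1 = painting/cake/badminton, house 2 = reading/brownies/volleyball, house 3 = photography/donuts/soccer, house 4 = origami/gelato/hockey, house 5 = hiking/cookies/tennis.

donuts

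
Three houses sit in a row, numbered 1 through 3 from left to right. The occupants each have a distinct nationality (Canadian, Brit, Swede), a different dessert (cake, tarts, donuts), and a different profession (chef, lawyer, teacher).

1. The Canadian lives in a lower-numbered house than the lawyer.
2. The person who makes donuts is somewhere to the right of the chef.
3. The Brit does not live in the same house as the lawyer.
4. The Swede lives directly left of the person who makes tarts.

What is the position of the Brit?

The only nationality still possible for house 3 is Brit.
The only dessert still possible for house 1 is cake.
Clue 3: the lawyer is in house 2.
That leaves teacher as the profession for house 3.
By clue 1, the Canadian is in house 1.
The only nationality still possible for house 2 is Swede.
House 1 profession: only chef fits.
From clue 4, the person who makes tarts must be in house 3.
House 2 dessert: only donuts fits.
So: house 1 = Canadian/cake/chef, house 2 = Swede/donuts/lawyer, house 3 = Brit/tarts/teacher.

3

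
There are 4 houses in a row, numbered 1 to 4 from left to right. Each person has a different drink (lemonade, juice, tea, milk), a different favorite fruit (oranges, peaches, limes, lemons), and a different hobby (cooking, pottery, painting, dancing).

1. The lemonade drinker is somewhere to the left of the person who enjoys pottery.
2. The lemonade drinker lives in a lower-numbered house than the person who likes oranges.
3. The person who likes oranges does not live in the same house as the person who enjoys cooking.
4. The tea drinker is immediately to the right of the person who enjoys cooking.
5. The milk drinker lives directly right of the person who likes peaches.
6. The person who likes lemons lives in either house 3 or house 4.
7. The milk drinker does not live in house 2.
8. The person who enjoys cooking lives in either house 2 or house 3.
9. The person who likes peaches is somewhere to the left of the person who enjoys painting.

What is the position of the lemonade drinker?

1

House 1's hobby must be dancing (nothing else left).
House 1's favorite fruit must be limes (nothing else left).
The milk drinker is narrowed to house 3 or 4; consider each.
Placing it in house 4 leads to a contradiction, so it's in house 3.
Clue 5 places the person who likes peaches in house 2.
The person who enjoys cooking is in house 3 (clue 4).
House 4 drink: only tea fits.
That leaves pottery as the hobby for house 2.
House 4 hobby: only painting fits.
By clue 1, the lemonade drinker is in house 1.
Clue 3 places the person who likes oranges in house 4.
That leaves juice as the drink for house 2.
The only favorite fruit still possible for house 3 is lemons.
So: house 1 = lemonade/limes/dancing, house 2 = juice/peaches/pottery, house 3 = milk/lemons/cooking, house 4 = tea/oranges/painting.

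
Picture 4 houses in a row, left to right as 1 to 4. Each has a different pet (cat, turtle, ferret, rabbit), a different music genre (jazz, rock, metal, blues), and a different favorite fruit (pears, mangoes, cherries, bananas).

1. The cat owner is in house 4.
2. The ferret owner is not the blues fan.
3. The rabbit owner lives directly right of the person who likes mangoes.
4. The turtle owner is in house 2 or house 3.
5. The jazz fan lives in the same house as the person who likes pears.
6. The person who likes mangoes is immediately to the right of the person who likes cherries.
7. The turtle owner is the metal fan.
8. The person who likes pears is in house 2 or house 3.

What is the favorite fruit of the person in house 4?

Clue 1: the cat owner is in house 4.
The only pet still possible for house 1 is ferret.
House 4's favorite fruit must be bananas (nothing else left).
Clue 3 places the rabbit owner in house 3.
Clue 3: the person who likes mangoes is in house 2.
Clue 6 places the person who likes cherries in house 1.
House 2's pet must be turtle (nothing else left).
House 1 music genre: only rock fits.
That leaves blues as the music genre for house 4.
So house 3 gets pears for favorite fruit.
By clue 5, the jazz fan is in house 3.
Clue 7: the metal fan is in house 2.
So: house 1 = ferret/rock/cherries, house 2 = turtle/metal/mangoes, house 3 = rabbit/jazz/pears, house 4 = cat/blues/bananas.

bananas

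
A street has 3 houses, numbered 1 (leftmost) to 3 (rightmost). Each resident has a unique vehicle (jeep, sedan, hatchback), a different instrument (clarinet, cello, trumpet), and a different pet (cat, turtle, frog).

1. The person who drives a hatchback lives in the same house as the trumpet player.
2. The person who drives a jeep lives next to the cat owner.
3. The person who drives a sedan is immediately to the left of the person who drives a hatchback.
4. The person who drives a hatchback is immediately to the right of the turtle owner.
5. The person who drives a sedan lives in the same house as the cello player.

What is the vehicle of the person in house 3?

jeep

The person who drives a hatchback is narrowed to house 2 or 3; consider each.
Placing it in house 3 leads to a contradiction, so it's in house 2.
From clue 1, the trumpet player must be in house 2.
Clue 3: the person who drives a sedan is in house 1.
The turtle owner is in house 1 (clue 4).
Clue 5: the cello player is in house 1.
The only vehicle still possible for house 3 is jeep.
House 3's instrument must be clarinet (nothing else left).
Clue 2: the cat owner is in house 2.
The only pet still possible for house 3 is frog.
So: house 1 = sedan/cello/turtle, house 2 = hatchback/trumpet/cat, house 3 = jeep/clarinet/frog.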